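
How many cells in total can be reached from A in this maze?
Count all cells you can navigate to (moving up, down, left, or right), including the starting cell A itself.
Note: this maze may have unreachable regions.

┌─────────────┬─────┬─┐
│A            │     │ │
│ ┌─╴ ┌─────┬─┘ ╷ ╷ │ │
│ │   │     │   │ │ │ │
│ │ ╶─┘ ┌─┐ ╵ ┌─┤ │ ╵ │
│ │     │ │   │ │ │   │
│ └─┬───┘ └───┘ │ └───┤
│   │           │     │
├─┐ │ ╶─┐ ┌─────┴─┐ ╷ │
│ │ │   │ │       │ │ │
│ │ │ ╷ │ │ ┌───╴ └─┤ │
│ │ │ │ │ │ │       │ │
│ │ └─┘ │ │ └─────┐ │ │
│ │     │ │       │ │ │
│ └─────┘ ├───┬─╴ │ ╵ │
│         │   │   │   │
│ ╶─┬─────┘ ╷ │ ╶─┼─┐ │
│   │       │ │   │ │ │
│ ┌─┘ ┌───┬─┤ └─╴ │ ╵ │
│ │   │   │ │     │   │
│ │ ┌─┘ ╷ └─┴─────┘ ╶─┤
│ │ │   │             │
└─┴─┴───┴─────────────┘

Using BFS/flood-fill to find all reachable cells from A:
Maze size: 11 × 11 = 121 total cells
1 cell(s) are walled off and cannot be reached from A.
Reachable cells: 120

Reachable region (· marks reachable cells):

┌─────────────┬─────┬─┐
│A · · · · · ·│· · ·│·│
│ ┌─╴ ┌─────┬─┘ ╷ ╷ │ │
│·│· ·│· · ·│· ·│·│·│·│
│ │ ╶─┘ ┌─┐ ╵ ┌─┤ │ ╵ │
│·│· · ·│·│· ·│·│·│· ·│
│ └─┬───┘ └───┘ │ └───┤
│· ·│· · · · · ·│· · ·│
├─┐ │ ╶─┐ ┌─────┴─┐ ╷ │
│·│·│· ·│·│· · · ·│·│·│
│ │ │ ╷ │ │ ┌───╴ └─┤ │
│·│·│·│·│·│·│· · · ·│·│
│ │ └─┘ │ │ └─────┐ │ │
│·│· · ·│·│· · · ·│·│·│
│ └─────┘ ├───┬─╴ │ ╵ │
│· · · · ·│· ·│· ·│· ·│
│ ╶─┬─────┘ ╷ │ ╶─┼─┐ │
│· ·│· · · ·│·│· ·│·│·│
│ ┌─┘ ┌───┬─┤ └─╴ │ ╵ │
│·│· ·│· ·│ │· · ·│· ·│
│ │ ┌─┘ ╷ └─┴─────┘ ╶─┤
│·│·│· ·│· · · · · · ·│
└─┴─┴───┴─────────────┘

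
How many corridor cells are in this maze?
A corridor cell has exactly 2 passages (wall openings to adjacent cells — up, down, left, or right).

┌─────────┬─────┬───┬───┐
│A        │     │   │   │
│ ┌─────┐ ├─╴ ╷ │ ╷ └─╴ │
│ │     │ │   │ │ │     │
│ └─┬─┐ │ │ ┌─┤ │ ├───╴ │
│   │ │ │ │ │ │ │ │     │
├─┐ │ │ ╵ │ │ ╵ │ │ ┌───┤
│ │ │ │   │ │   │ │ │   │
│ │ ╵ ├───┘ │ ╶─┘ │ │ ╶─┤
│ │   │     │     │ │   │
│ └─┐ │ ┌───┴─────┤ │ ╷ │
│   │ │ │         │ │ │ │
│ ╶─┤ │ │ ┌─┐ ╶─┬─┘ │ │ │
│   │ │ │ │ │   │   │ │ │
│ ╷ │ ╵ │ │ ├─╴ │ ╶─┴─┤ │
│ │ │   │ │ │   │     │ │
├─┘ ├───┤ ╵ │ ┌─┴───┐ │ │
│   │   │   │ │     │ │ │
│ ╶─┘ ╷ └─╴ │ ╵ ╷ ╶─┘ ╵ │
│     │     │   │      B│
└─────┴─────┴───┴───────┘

Counting cells with exactly 2 passages:
Total corridor cells: 96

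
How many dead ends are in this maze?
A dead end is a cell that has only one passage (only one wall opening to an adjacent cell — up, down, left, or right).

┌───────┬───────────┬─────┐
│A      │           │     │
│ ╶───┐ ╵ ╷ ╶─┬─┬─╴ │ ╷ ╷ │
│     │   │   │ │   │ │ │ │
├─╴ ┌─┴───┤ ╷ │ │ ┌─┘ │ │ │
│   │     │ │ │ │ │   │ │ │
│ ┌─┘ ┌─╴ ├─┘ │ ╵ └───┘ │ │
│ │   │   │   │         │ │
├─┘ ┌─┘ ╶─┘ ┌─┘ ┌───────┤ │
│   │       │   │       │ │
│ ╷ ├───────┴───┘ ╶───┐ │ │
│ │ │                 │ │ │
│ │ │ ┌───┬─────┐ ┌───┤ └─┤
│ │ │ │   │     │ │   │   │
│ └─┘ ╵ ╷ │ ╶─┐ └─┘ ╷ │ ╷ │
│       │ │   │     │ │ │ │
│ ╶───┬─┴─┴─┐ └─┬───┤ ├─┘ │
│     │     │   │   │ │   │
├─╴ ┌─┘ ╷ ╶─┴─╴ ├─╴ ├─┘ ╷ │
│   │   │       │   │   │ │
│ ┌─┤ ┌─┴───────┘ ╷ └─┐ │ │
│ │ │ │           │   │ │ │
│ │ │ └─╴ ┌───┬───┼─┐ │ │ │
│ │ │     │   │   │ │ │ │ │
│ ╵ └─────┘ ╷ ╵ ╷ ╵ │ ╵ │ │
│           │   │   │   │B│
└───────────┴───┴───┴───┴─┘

Checking each cell for number of passages:

Dead ends found at positions:
  (1, 2)
  (1, 7)
  (2, 5)
  (2, 9)
  (3, 0)
  (4, 2)
  (4, 6)
  (5, 10)
  (5, 12)
  (6, 1)
  (6, 8)
  (7, 4)
  (7, 11)
  (8, 2)
  (8, 5)
  (8, 8)
  (8, 10)
  (9, 10)
  (10, 1)
  (10, 3)
  (11, 9)
  (12, 12)
Total dead ends: 22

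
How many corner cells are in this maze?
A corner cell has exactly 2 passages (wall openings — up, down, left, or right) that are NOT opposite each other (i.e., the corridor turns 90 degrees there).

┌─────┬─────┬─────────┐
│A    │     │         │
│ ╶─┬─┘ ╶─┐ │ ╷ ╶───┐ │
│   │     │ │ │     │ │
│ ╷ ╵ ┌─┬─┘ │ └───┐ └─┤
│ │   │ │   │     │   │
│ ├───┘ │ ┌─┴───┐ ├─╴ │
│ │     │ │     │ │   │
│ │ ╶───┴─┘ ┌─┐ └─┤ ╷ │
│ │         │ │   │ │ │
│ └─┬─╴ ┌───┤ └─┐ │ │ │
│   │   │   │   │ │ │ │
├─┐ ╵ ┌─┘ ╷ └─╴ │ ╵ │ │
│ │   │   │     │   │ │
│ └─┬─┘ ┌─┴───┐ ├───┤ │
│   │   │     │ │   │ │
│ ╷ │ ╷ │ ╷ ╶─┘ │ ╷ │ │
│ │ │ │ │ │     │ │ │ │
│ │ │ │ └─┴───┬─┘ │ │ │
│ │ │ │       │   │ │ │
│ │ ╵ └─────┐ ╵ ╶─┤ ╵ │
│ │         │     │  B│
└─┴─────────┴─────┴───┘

Counting corner cells (2 non-opposite passages):
Total corners: 56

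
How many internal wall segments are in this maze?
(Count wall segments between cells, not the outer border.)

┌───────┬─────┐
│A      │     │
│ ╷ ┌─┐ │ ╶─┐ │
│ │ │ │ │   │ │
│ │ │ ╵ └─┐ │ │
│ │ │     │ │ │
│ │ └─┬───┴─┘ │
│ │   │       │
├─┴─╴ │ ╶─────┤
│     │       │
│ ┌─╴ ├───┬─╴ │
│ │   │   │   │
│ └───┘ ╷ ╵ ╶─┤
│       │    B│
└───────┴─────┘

Counting internal wall segments:
Total internal walls: 36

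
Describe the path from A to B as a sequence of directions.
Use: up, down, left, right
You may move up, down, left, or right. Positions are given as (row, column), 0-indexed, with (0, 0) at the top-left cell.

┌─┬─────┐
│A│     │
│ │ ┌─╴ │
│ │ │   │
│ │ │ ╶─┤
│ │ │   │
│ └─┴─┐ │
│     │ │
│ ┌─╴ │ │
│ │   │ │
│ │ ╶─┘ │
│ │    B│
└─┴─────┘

Finding the path and converting it to directions:
Path through cells: (0,0) → (1,0) → (2,0) → (3,0) → (3,1) → (3,2) → (4,2) → (4,1) → (5,1) → (5,2) → (5,3)
Directions: down, down, down, right, right, down, left, down, right, right

Solution:

┌─┬─────┐
│A│     │
│ │ ┌─╴ │
│↓│ │   │
│ │ │ ╶─┤
│↓│ │   │
│ └─┴─┐ │
│↳ → ↓│ │
│ ┌─╴ │ │
│ │↓ ↲│ │
│ │ ╶─┘ │
│ │↳ → B│
└─┴─────┘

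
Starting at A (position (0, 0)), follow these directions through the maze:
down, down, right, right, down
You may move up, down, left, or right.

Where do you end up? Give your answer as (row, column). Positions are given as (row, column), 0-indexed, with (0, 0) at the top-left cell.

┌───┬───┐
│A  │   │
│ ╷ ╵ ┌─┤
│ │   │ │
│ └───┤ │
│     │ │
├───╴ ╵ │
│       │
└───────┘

Following directions step by step:
Start: (0, 0)
  down: (0, 0) → (1, 0)
  down: (1, 0) → (2, 0)
  right: (2, 0) → (2, 1)
  right: (2, 1) → (2, 2)
  down: (2, 2) → (3, 2)
Final position: (3, 2)

Path taken:

┌───┬───┐
│A  │   │
│ ╷ ╵ ┌─┤
│↓│   │ │
│ └───┤ │
│↳ → ↓│ │
├───╴ ╵ │
│    B  │
└───────┘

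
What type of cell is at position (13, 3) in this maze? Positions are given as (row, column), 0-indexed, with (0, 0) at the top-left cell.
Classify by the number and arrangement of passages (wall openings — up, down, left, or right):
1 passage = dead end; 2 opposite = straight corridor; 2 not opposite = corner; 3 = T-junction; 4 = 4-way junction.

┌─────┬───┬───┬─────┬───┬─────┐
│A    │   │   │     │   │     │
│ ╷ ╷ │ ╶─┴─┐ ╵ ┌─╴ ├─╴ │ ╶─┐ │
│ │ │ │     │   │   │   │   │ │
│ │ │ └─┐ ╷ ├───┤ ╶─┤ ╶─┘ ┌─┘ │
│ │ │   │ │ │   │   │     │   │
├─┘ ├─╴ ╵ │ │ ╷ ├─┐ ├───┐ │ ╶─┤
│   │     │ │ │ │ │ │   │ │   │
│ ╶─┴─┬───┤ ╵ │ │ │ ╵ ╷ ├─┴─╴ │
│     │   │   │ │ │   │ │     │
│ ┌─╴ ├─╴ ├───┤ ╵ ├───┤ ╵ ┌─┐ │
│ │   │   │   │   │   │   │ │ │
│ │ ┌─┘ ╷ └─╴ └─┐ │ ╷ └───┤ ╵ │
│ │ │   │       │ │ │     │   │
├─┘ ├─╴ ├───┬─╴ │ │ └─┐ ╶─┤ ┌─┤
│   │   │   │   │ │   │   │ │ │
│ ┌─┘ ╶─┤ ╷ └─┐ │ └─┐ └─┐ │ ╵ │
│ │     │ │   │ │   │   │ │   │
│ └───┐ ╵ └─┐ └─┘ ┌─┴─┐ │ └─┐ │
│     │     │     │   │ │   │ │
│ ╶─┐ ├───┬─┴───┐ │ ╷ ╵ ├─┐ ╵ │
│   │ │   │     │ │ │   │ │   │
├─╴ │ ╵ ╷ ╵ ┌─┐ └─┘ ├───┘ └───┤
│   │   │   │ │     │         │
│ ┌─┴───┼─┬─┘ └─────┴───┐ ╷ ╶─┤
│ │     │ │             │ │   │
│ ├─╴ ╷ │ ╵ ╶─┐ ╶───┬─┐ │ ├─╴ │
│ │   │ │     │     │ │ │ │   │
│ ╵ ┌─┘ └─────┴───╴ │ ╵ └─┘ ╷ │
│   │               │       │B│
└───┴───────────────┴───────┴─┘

Checking cell at (13, 3):
Number of passages: 2
Cell type: straight corridor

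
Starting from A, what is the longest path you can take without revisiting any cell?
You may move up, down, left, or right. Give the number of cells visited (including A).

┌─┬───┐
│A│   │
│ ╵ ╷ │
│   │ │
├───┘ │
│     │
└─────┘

Finding longest simple path using DFS:
Start: (0, 0)
Longest path visits 9 cells
Path: A → down → right → up → right → down → down → left → left

Solution:

┌─┬───┐
│A│↱ ↓│
│ ╵ ╷ │
│↳ ↑│↓│
├───┘ │
│B ← ↲│
└─────┘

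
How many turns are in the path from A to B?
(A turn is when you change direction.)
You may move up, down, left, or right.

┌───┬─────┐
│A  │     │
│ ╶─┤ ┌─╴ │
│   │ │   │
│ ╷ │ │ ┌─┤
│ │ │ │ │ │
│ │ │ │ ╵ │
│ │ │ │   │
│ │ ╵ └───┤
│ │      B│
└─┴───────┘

Directions: down, right, down, down, down, right, right, right
Number of turns: 3

Solution:

┌───┬─────┐
│A  │     │
│ ╶─┤ ┌─╴ │
│↳ ↓│ │   │
│ ╷ │ │ ┌─┤
│ │↓│ │ │ │
│ │ │ │ ╵ │
│ │↓│ │   │
│ │ ╵ └───┤
│ │↳ → → B│
└─┴───────┘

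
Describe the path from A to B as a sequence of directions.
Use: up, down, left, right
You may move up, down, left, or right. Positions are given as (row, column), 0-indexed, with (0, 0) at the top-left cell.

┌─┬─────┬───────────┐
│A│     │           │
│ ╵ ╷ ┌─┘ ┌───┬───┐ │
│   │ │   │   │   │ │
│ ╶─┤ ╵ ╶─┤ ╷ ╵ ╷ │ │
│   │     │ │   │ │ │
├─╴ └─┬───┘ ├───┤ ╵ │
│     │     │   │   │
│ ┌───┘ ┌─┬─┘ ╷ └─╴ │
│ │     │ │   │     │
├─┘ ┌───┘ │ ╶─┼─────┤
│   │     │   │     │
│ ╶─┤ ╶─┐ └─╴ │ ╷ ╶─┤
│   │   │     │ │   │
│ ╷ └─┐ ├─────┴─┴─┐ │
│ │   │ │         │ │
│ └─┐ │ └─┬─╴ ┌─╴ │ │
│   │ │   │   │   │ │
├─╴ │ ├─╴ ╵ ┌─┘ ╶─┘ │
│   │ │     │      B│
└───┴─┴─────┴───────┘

Finding the path and converting it to directions:
Path through cells: (0,0) → (1,0) → (1,1) → (0,1) → (0,2) → (1,2) → (2,2) → (2,3) → (1,3) → (1,4) → (0,4) → (0,5) → (0,6) → (0,7) → (0,8) → (0,9) → (1,9) → (2,9) → (3,9) → (4,9) → (4,8) → (4,7) → (3,7) → (3,6) → (4,6) → (4,5) → (5,5) → (5,6) → (6,6) → (6,5) → (6,4) → (5,4) → (5,3) → (5,2) → (6,2) → (6,3) → (7,3) → (8,3) → (8,4) → (9,4) → (9,5) → (8,5) → (8,6) → (7,6) → (7,7) → (7,8) → (8,8) → (8,7) → (9,7) → (9,8) → (9,9)
Directions: down, right, up, right, down, down, right, up, right, up, right, right, right, right, right, down, down, down, down, left, left, up, left, down, left, down, right, down, left, left, up, left, left, down, right, down, down, right, down, right, up, right, up, right, right, down, left, down, right, right

Solution:

┌─┬─────┬───────────┐
│A│↱ ↓  │↱ → → → → ↓│
│ ╵ ╷ ┌─┘ ┌───┬───┐ │
│↳ ↑│↓│↱ ↑│   │   │↓│
│ ╶─┤ ╵ ╶─┤ ╷ ╵ ╷ │ │
│   │↳ ↑  │ │   │ │↓│
├─╴ └─┬───┘ ├───┤ ╵ │
│     │     │↓ ↰│  ↓│
│ ┌───┘ ┌─┬─┘ ╷ └─╴ │
│ │     │ │↓ ↲│↑ ← ↲│
├─┘ ┌───┘ │ ╶─┼─────┤
│   │↓ ← ↰│↳ ↓│     │
│ ╶─┤ ╶─┐ └─╴ │ ╷ ╶─┤
│   │↳ ↓│↑ ← ↲│ │   │
│ ╷ └─┐ ├─────┴─┴─┐ │
│ │   │↓│    ↱ → ↓│ │
│ └─┐ │ └─┬─╴ ┌─╴ │ │
│   │ │↳ ↓│↱ ↑│↓ ↲│ │
├─╴ │ ├─╴ ╵ ┌─┘ ╶─┘ │
│   │ │  ↳ ↑│  ↳ → B│
└───┴─┴─────┴───────┘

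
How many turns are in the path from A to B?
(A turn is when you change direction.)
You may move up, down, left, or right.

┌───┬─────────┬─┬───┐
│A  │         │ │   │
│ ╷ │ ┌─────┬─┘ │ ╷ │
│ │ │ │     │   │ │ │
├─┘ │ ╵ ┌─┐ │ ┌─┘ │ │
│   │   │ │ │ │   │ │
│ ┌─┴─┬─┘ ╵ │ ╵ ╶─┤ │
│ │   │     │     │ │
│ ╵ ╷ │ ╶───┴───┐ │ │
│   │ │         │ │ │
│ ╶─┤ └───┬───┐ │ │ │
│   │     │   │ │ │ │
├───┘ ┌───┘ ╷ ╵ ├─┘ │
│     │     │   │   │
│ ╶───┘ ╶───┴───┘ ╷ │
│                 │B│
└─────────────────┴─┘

Directions: right, down, down, left, down, down, right, up, right, down, down, down, left, left, down, right, right, right, right, right, right, right, right, up, right, down
Number of turns: 13

Solution:

┌───┬─────────┬─┬───┐
│A ↓│         │ │   │
│ ╷ │ ┌─────┬─┘ │ ╷ │
│ │↓│ │     │   │ │ │
├─┘ │ ╵ ┌─┐ │ ┌─┘ │ │
│↓ ↲│   │ │ │ │   │ │
│ ┌─┴─┬─┘ ╵ │ ╵ ╶─┤ │
│↓│↱ ↓│     │     │ │
│ ╵ ╷ │ ╶───┴───┐ │ │
│↳ ↑│↓│         │ │ │
│ ╶─┤ └───┬───┐ │ │ │
│   │↓    │   │ │ │ │
├───┘ ┌───┘ ╷ ╵ ├─┘ │
│↓ ← ↲│     │   │↱ ↓│
│ ╶───┘ ╶───┴───┘ ╷ │
│↳ → → → → → → → ↑│B│
└─────────────────┴─┘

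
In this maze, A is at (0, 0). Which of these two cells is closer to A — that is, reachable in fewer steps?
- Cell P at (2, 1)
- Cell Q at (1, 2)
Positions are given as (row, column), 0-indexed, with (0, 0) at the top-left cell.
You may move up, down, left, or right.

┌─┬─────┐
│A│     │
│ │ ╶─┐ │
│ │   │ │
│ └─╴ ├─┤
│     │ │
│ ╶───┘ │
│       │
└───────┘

Shortest path A → P at (2, 1): 3 steps
Shortest path A → Q at (1, 2): 5 steps

P is closer (3 steps vs 5 steps).

Path to P:

┌─┬─────┐
│A│     │
│ │ ╶─┐ │
│↓│   │ │
│ └─╴ ├─┤
│↳ P  │ │
│ ╶───┘ │
│       │
└───────┘

Path to Q:

┌─┬─────┐
│A│     │
│ │ ╶─┐ │
│↓│  Q│ │
│ └─╴ ├─┤
│↳ → ↑│ │
│ ╶───┘ │
│       │
└───────┘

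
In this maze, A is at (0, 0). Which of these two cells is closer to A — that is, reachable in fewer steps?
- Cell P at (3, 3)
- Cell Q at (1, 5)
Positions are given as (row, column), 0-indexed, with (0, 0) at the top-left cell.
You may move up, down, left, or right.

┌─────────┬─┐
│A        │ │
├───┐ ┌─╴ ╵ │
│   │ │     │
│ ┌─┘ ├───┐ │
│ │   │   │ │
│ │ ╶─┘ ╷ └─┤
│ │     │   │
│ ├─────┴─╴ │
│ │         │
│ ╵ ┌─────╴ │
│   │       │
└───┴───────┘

Shortest path A → P at (3, 3): 8 steps
Shortest path A → Q at (1, 5): 6 steps

Q is closer (6 steps vs 8 steps).

Path to P:

┌─────────┬─┐
│A → ↓    │ │
├───┐ ┌─╴ ╵ │
│   │↓│     │
│ ┌─┘ ├───┐ │
│ │↓ ↲│   │ │
│ │ ╶─┘ ╷ └─┤
│ │↳ → P│   │
│ ├─────┴─╴ │
│ │         │
│ ╵ ┌─────╴ │
│   │       │
└───┴───────┘

Path to Q:

┌─────────┬─┐
│A → → → ↓│ │
├───┐ ┌─╴ ╵ │
│   │ │  ↳ Q│
│ ┌─┘ ├───┐ │
│ │   │   │ │
│ │ ╶─┘ ╷ └─┤
│ │     │   │
│ ├─────┴─╴ │
│ │         │
│ ╵ ┌─────╴ │
│   │       │
└───┴───────┘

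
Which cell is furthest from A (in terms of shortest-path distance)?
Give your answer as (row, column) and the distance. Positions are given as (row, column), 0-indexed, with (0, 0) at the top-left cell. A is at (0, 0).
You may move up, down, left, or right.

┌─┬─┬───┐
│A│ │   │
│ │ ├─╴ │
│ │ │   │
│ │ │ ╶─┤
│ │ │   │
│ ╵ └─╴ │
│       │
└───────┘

Computing BFS distances from A to all cells:
Furthest cell: (0, 2)
Distance: 12 steps

Path from A to the furthest cell:

┌─┬─┬───┐
│A│ │B ↰│
│ │ ├─╴ │
│↓│ │↱ ↑│
│ │ │ ╶─┤
│↓│ │↑ ↰│
│ ╵ └─╴ │
│↳ → → ↑│
└───────┘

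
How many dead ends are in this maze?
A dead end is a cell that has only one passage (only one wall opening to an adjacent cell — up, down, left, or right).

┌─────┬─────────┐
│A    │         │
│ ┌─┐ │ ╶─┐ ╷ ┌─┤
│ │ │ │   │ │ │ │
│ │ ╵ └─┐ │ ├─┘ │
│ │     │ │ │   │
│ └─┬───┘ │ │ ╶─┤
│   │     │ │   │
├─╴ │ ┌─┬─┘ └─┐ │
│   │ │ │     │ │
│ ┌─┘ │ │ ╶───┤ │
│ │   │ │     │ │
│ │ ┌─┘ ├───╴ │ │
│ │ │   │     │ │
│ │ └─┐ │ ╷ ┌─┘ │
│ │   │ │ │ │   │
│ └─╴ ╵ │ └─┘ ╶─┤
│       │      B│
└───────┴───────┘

Checking each cell for number of passages:

Dead ends found at positions:
  (0, 7)
  (1, 1)
  (1, 6)
  (1, 7)
  (2, 3)
  (4, 3)
  (4, 6)
  (6, 2)
  (7, 5)
  (8, 7)
Total dead ends: 10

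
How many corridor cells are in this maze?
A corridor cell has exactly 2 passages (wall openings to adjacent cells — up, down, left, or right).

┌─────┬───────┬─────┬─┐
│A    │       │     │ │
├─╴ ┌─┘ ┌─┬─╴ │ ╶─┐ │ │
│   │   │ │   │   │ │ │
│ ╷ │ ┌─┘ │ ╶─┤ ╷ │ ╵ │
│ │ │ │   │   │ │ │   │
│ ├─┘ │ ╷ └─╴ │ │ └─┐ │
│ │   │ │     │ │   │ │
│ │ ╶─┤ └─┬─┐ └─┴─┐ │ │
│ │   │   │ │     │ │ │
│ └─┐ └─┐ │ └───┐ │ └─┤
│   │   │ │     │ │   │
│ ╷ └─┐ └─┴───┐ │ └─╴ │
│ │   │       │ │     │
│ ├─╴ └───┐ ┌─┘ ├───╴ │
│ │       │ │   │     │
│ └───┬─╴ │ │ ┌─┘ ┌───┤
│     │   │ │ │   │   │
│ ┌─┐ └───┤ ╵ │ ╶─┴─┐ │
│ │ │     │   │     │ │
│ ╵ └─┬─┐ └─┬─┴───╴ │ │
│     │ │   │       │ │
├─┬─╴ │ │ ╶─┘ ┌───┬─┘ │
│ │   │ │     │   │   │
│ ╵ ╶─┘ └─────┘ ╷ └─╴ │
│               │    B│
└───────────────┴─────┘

Counting cells with exactly 2 passages:
Total corridor cells: 109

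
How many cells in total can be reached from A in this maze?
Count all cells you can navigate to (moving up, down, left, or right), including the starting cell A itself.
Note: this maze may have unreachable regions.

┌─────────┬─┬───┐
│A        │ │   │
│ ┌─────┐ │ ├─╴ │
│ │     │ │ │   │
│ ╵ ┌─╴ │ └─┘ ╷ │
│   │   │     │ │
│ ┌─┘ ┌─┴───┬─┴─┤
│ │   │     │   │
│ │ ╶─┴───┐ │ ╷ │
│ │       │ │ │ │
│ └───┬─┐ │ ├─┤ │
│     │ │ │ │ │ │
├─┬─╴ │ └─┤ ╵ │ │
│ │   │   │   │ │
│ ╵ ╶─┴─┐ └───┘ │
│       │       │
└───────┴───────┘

Using BFS/flood-fill to find all reachable cells from A:
Maze size: 8 × 8 = 64 total cells
23 cell(s) are walled off and cannot be reached from A.
Reachable cells: 41

Reachable region (· marks reachable cells):

┌─────────┬─┬───┐
│A · · · ·│ │· ·│
│ ┌─────┐ │ ├─╴ │
│·│· · ·│·│ │· ·│
│ ╵ ┌─╴ │ └─┘ ╷ │
│· ·│· ·│· · ·│·│
│ ┌─┘ ┌─┴───┬─┴─┤
│·│· ·│     │   │
│ │ ╶─┴───┐ │ ╷ │
│·│· · · ·│ │ │ │
│ └───┬─┐ │ ├─┤ │
│· · ·│ │·│ │ │ │
├─┬─╴ │ └─┤ ╵ │ │
│·│· ·│   │   │ │
│ ╵ ╶─┴─┐ └───┘ │
│· · · ·│       │
└───────┴───────┘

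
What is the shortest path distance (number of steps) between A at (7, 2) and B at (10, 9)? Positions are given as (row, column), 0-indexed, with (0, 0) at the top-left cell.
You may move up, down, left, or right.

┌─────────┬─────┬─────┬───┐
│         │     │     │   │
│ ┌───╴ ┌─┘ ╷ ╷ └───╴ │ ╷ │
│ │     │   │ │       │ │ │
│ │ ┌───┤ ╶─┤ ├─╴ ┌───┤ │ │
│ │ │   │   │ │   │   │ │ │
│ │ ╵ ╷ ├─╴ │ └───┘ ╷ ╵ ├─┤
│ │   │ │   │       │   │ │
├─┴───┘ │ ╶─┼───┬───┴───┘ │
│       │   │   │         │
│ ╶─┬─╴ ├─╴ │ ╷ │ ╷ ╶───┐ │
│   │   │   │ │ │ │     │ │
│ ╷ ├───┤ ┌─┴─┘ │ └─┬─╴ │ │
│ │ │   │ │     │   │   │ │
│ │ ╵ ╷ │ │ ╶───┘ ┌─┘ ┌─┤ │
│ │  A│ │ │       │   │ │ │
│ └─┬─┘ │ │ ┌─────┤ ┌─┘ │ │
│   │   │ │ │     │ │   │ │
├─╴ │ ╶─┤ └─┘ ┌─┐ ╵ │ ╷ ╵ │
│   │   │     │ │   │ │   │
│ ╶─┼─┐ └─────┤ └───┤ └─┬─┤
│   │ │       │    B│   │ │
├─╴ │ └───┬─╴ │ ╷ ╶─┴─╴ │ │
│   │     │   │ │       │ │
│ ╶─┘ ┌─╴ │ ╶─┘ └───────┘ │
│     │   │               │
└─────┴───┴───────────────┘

Finding path from (7, 2) to (10, 9):
Path: (7,2) → (6,2) → (6,3) → (7,3) → (8,3) → (8,2) → (9,2) → (9,3) → (10,3) → (10,4) → (10,5) → (10,6) → (11,6) → (11,5) → (12,5) → (12,6) → (12,7) → (11,7) → (10,7) → (10,8) → (10,9)
Distance: 20 steps

Solution:

┌─────────┬─────┬─────┬───┐
│         │     │     │   │
│ ┌───╴ ┌─┘ ╷ ╷ └───╴ │ ╷ │
│ │     │   │ │       │ │ │
│ │ ┌───┤ ╶─┤ ├─╴ ┌───┤ │ │
│ │ │   │   │ │   │   │ │ │
│ │ ╵ ╷ ├─╴ │ └───┘ ╷ ╵ ├─┤
│ │   │ │   │       │   │ │
├─┴───┘ │ ╶─┼───┬───┴───┘ │
│       │   │   │         │
│ ╶─┬─╴ ├─╴ │ ╷ │ ╷ ╶───┐ │
│   │   │   │ │ │ │     │ │
│ ╷ ├───┤ ┌─┴─┘ │ └─┬─╴ │ │
│ │ │↱ ↓│ │     │   │   │ │
│ │ ╵ ╷ │ │ ╶───┘ ┌─┘ ┌─┤ │
│ │  A│↓│ │       │   │ │ │
│ └─┬─┘ │ │ ┌─────┤ ┌─┘ │ │
│   │↓ ↲│ │ │     │ │   │ │
├─╴ │ ╶─┤ └─┘ ┌─┐ ╵ │ ╷ ╵ │
│   │↳ ↓│     │ │   │ │   │
│ ╶─┼─┐ └─────┤ └───┤ └─┬─┤
│   │ │↳ → → ↓│↱ → B│   │ │
├─╴ │ └───┬─╴ │ ╷ ╶─┴─╴ │ │
│   │     │↓ ↲│↑│       │ │
│ ╶─┘ ┌─╴ │ ╶─┘ └───────┘ │
│     │   │↳ → ↑          │
└─────┴───┴───────────────┘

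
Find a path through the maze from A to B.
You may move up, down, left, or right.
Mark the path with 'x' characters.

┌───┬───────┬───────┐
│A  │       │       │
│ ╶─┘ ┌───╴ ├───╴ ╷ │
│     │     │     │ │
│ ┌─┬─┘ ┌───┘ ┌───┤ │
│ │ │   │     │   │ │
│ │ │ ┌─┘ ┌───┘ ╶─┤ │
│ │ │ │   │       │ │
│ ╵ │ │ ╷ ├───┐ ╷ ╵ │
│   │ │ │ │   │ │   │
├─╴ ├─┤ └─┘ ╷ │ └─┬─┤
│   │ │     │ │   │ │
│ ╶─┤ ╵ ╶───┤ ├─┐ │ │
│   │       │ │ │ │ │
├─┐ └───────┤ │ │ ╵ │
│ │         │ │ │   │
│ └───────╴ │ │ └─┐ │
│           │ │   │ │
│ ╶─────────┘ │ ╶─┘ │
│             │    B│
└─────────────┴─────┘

Finding the shortest path through the maze:
Path length: 62 steps
Directions: down → down → down → down → right → down → left → down → right → down → right → right → right → right → down → left → left → left → left → left → down → right → right → right → right → right → right → up → up → up → up → up → left → down → left → left → up → up → right → up → right → right → up → right → right → up → right → down → down → down → down → left → up → left → down → down → right → down → down → right → down → down

Solution:

┌───┬───────┬───────┐
│A  │       │    x x│
│ ╶─┘ ┌───╴ ├───╴ ╷ │
│x    │     │x x x│x│
│ ┌─┬─┘ ┌───┘ ┌───┤ │
│x│ │   │x x x│   │x│
│ │ │ ┌─┘ ┌───┘ ╶─┤ │
│x│ │ │x x│    x x│x│
│ ╵ │ │ ╷ ├───┐ ╷ ╵ │
│x x│ │x│ │x x│x│x x│
├─╴ ├─┤ └─┘ ╷ │ └─┬─┤
│x x│ │x x x│x│x x│ │
│ ╶─┤ ╵ ╶───┤ ├─┐ │ │
│x x│       │x│ │x│ │
├─┐ └───────┤ │ │ ╵ │
│ │x x x x x│x│ │x x│
│ └───────╴ │ │ └─┐ │
│x x x x x x│x│   │x│
│ ╶─────────┘ │ ╶─┘ │
│x x x x x x x│    B│
└─────────────┴─────┘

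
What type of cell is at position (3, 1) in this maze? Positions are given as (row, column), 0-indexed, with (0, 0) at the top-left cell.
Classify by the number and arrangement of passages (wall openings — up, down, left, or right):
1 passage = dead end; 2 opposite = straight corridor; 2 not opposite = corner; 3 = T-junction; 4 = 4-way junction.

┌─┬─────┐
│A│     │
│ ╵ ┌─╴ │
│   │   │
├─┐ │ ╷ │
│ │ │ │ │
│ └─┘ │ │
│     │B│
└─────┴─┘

Checking cell at (3, 1):
Number of passages: 2
Cell type: straight corridor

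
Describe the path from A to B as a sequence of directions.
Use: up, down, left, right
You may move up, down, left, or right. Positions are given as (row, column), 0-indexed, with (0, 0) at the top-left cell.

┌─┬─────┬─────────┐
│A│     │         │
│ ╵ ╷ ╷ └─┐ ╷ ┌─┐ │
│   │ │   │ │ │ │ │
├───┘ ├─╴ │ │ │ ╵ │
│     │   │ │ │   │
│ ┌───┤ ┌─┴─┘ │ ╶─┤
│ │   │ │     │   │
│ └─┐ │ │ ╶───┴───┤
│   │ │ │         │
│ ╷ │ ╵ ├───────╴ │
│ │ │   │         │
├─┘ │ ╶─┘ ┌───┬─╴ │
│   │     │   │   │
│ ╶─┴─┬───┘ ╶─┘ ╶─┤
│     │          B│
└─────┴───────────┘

Finding the path and converting it to directions:
Path through cells: (0,0) → (1,0) → (1,1) → (0,1) → (0,2) → (0,3) → (1,3) → (1,4) → (2,4) → (2,3) → (3,3) → (4,3) → (5,3) → (5,2) → (6,2) → (6,3) → (6,4) → (5,4) → (5,5) → (5,6) → (5,7) → (5,8) → (6,8) → (6,7) → (7,7) → (7,8)
Directions: down, right, up, right, right, down, right, down, left, down, down, down, left, down, right, right, up, right, right, right, right, down, left, down, right

Solution:

┌─┬─────┬─────────┐
│A│↱ → ↓│         │
│ ╵ ╷ ╷ └─┐ ╷ ┌─┐ │
│↳ ↑│ │↳ ↓│ │ │ │ │
├───┘ ├─╴ │ │ │ ╵ │
│     │↓ ↲│ │ │   │
│ ┌───┤ ┌─┴─┘ │ ╶─┤
│ │   │↓│     │   │
│ └─┐ │ │ ╶───┴───┤
│   │ │↓│         │
│ ╷ │ ╵ ├───────╴ │
│ │ │↓ ↲│↱ → → → ↓│
├─┘ │ ╶─┘ ┌───┬─╴ │
│   │↳ → ↑│   │↓ ↲│
│ ╶─┴─┬───┘ ╶─┘ ╶─┤
│     │        ↳ B│
└─────┴───────────┘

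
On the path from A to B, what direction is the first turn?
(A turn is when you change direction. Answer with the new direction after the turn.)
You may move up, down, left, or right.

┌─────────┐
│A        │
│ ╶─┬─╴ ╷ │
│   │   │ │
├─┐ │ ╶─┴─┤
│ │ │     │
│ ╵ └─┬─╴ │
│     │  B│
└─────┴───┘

Directions: right, right, right, down, left, down, right, right, down
First turn direction: down

Solution:

┌─────────┐
│A → → ↓  │
│ ╶─┬─╴ ╷ │
│   │↓ ↲│ │
├─┐ │ ╶─┴─┤
│ │ │↳ → ↓│
│ ╵ └─┬─╴ │
│     │  B│
└─────┴───┘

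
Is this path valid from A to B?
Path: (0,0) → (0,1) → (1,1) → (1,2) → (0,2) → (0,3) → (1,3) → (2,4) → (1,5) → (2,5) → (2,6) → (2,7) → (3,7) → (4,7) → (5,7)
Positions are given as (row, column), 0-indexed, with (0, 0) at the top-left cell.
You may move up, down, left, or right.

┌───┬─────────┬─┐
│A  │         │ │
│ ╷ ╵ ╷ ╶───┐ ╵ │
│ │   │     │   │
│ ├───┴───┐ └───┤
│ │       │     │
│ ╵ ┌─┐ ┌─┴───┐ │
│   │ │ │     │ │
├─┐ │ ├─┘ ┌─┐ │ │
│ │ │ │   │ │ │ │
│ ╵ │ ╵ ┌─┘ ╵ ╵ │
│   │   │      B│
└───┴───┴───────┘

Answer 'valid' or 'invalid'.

Checking path validity:
Result: Invalid move at step 7: cannot move from (1, 3) to (2, 4).

invalid

Correct solution:

┌───┬─────────┬─┐
│A ↓│↱ ↓      │ │
│ ╷ ╵ ╷ ╶───┐ ╵ │
│ │↳ ↑│↳ → ↓│   │
│ ├───┴───┐ └───┤
│ │       │↳ → ↓│
│ ╵ ┌─┐ ┌─┴───┐ │
│   │ │ │     │↓│
├─┐ │ ├─┘ ┌─┐ │ │
│ │ │ │   │ │ │↓│
│ ╵ │ ╵ ┌─┘ ╵ ╵ │
│   │   │      B│
└───┴───┴───────┘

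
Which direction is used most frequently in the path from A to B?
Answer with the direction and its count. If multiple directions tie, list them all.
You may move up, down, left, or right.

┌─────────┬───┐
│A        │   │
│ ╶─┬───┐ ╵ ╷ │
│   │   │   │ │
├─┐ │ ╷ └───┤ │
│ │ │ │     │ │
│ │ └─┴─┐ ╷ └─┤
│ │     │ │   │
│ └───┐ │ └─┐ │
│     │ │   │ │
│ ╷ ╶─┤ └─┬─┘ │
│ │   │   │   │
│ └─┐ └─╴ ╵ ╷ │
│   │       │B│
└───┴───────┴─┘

Directions: down, right, down, down, right, right, down, down, right, down, right, up, right, down
Counts: {'down': 7, 'right': 6, 'up': 1}
Most common: down (7 times)

Solution:

┌─────────┬───┐
│A        │   │
│ ╶─┬───┐ ╵ ╷ │
│↳ ↓│   │   │ │
├─┐ │ ╷ └───┤ │
│ │↓│ │     │ │
│ │ └─┴─┐ ╷ └─┤
│ │↳ → ↓│ │   │
│ └───┐ │ └─┐ │
│     │↓│   │ │
│ ╷ ╶─┤ └─┬─┘ │
│ │   │↳ ↓│↱ ↓│
│ └─┐ └─╴ ╵ ╷ │
│   │    ↳ ↑│B│
└───┴───────┴─┘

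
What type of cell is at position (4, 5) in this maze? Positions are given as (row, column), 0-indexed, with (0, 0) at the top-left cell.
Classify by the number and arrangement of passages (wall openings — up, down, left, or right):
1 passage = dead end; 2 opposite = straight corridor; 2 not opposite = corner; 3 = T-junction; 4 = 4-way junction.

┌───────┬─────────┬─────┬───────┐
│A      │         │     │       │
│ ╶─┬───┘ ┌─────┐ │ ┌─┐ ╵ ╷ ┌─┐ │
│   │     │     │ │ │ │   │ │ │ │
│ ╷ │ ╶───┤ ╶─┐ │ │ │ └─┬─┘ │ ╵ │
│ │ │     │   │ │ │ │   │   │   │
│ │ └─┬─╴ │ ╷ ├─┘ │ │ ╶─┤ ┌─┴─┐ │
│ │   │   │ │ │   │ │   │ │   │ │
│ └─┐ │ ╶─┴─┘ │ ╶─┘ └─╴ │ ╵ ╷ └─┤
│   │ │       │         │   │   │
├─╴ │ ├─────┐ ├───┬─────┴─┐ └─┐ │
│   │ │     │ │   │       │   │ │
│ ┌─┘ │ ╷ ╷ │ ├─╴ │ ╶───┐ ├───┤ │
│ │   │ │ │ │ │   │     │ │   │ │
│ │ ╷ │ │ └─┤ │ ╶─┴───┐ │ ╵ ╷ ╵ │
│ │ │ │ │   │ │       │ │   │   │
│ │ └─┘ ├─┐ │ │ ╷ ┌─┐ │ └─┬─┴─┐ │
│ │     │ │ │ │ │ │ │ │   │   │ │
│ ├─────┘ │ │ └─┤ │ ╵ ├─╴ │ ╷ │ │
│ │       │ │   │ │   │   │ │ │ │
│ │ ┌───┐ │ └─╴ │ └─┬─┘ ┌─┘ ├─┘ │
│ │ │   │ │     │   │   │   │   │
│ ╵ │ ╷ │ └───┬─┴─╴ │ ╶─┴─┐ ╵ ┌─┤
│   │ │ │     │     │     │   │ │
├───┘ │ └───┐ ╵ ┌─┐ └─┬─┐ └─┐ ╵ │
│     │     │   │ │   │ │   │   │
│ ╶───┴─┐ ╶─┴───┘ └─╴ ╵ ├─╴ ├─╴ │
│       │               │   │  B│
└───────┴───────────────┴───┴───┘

Checking cell at (4, 5):
Number of passages: 2
Cell type: straight corridor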